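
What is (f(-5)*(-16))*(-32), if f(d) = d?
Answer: -2560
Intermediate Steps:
(f(-5)*(-16))*(-32) = -5*(-16)*(-32) = 80*(-32) = -2560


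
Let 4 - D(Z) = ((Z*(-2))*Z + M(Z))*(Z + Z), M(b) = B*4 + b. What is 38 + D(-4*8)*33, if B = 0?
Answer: -4392790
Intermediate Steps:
M(b) = b (M(b) = 0*4 + b = 0 + b = b)
D(Z) = 4 - 2*Z*(Z - 2*Z**2) (D(Z) = 4 - ((Z*(-2))*Z + Z)*(Z + Z) = 4 - ((-2*Z)*Z + Z)*2*Z = 4 - (-2*Z**2 + Z)*2*Z = 4 - (Z - 2*Z**2)*2*Z = 4 - 2*Z*(Z - 2*Z**2))
38 + D(-4*8)*33 = 38 + (4 - 2*(-4*8)**2 + 4*(-4*8)**3)*33 = 38 + (4 - 2*(-32)**2 + 4*(-32)**3)*33 = 38 + (4 - 2*1024 + 4*(-32768))*33 = 38 + (4 - 2048 - 131072)*33 = 38 - 133116*33 = 38 - 4392828 = -4392790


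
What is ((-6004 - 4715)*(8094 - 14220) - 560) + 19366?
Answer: 65683400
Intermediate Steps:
((-6004 - 4715)*(8094 - 14220) - 560) + 19366 = (-10719*(-6126) - 560) + 19366 = (65664594 - 560) + 19366 = 65664034 + 19366 = 65683400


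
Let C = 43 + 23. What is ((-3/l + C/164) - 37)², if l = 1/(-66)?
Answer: 175165225/6724 ≈ 26051.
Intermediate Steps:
l = -1/66 ≈ -0.015152
C = 66
((-3/l + C/164) - 37)² = ((-3/(-1/66) + 66/164) - 37)² = ((-3*(-66) + 66*(1/164)) - 37)² = ((198 + 33/82) - 37)² = (16269/82 - 37)² = (13235/82)² = 175165225/6724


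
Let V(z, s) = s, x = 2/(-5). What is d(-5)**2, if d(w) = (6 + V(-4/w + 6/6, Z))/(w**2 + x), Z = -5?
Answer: 25/15129 ≈ 0.0016525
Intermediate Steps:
x = -2/5 (x = 2*(-1/5) = -2/5 ≈ -0.40000)
d(w) = 1/(-2/5 + w**2) (d(w) = (6 - 5)/(w**2 - 2/5) = 1/(-2/5 + w**2))
d(-5)**2 = (5/(-2 + 5*(-5)**2))**2 = (5/(-2 + 5*25))**2 = (5/(-2 + 125))**2 = (5/123)**2 = 25/15129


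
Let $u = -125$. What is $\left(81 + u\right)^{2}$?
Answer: $1936$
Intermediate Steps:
$\left(81 + u\right)^{2} = \left(81 - 125\right)^{2} = \left(-44\right)^{2} = 1936$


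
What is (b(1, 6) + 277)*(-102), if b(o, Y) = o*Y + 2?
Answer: -29070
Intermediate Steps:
b(o, Y) = 2 + Y*o (b(o, Y) = Y*o + 2 = 2 + Y*o)
(b(1, 6) + 277)*(-102) = ((2 + 6*1) + 277)*(-102) = ((2 + 6) + 277)*(-102) = (8 + 277)*(-102) = 285*(-102) = -29070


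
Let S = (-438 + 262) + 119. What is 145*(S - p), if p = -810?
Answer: 109185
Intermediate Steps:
S = -57 (S = -176 + 119 = -57)
145*(S - p) = 145*(-57 - 1*(-810)) = 145*(-57 + 810) = 145*753 = 109185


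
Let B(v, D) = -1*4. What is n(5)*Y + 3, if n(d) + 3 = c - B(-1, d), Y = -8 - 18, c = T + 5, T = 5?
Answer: -283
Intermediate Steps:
B(v, D) = -4
c = 10 (c = 5 + 5 = 10)
Y = -26
n(d) = 11 (n(d) = -3 + (10 - 1*(-4)) = -3 + (10 + 4) = -3 + 14 = 11)
n(5)*Y + 3 = 11*(-26) + 3 = -286 + 3 = -283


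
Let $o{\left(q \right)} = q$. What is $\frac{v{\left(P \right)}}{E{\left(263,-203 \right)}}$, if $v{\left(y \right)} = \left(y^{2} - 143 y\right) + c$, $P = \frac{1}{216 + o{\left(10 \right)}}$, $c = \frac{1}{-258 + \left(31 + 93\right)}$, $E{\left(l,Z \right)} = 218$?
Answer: $- \frac{2190777}{746016056} \approx -0.0029366$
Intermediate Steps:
$c = - \frac{1}{134}$ ($c = \frac{1}{-258 + 124} = \frac{1}{-134} = - \frac{1}{134} \approx -0.0074627$)
$P = \frac{1}{226}$ ($P = \frac{1}{216 + 10} = \frac{1}{226} \approx 0.0044248$)
$v{\left(y \right)} = - \frac{1}{134} + y^{2} - 143 y$ ($v{\left(y \right)} = \left(y^{2} - 143 y\right) - \frac{1}{134} = - \frac{1}{134} + y^{2} - 143 y$)
$\frac{v{\left(P \right)}}{E{\left(263,-203 \right)}} = \frac{- \frac{1}{134} + \left(\frac{1}{226}\right)^{2} - \frac{143}{226}}{218} = \left(- \frac{1}{134} + \frac{1}{51076} - \frac{143}{226}\right) \frac{1}{218} = \left(- \frac{2190777}{3422092}\right) \frac{1}{218} = - \frac{2190777}{746016056}$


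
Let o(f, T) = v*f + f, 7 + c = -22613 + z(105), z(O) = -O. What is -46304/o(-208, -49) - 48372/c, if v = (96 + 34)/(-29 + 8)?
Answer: -437515342/10733775 ≈ -40.761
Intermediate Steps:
c = -22725 (c = -7 + (-22613 - 1*105) = -7 + (-22613 - 105) = -7 - 22718 = -22725)
v = -130/21 (v = 130/(-21) = 130*(-1/21) = -130/21 ≈ -6.1905)
o(f, T) = -109*f/21 (o(f, T) = -130*f/21 + f = -109*f/21)
-46304/o(-208, -49) - 48372/c = -46304/((-109/21*(-208))) - 48372/(-22725) = -46304/22672/21 - 48372*(-1/22725) = -46304*21/22672 + 16124/7575 = -60774/1417 + 16124/7575 = -437515342/10733775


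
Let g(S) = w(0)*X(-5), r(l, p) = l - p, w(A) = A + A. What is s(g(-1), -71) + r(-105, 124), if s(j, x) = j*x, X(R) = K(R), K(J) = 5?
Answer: -229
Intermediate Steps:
w(A) = 2*A
X(R) = 5
g(S) = 0 (g(S) = (2*0)*5 = 0*5 = 0)
s(g(-1), -71) + r(-105, 124) = 0*(-71) + (-105 - 1*124) = 0 + (-105 - 124) = 0 - 229 = -229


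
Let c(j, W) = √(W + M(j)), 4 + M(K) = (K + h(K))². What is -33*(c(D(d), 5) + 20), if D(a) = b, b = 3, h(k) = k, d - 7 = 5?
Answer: -660 - 33*√37 ≈ -860.73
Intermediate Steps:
d = 12 (d = 7 + 5 = 12)
D(a) = 3
M(K) = -4 + 4*K² (M(K) = -4 + (K + K)² = -4 + (2*K)² = -4 + 4*K²)
c(j, W) = √(-4 + W + 4*j²) (c(j, W) = √(W + (-4 + 4*j²)) = √(-4 + W + 4*j²))
-33*(c(D(d), 5) + 20) = -33*(√(-4 + 5 + 4*3²) + 20) = -33*(√(-4 + 5 + 4*9) + 20) = -33*(√(-4 + 5 + 36) + 20) = -33*(√37 + 20) = -33*(20 + √37) = -660 - 33*√37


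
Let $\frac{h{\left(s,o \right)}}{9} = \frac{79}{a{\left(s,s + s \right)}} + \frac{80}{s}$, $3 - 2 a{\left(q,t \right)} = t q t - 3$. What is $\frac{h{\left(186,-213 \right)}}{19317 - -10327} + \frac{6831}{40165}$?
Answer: $\frac{26950298097767997}{158341130779061180} \approx 0.1702$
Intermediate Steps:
$a{\left(q,t \right)} = 3 - \frac{q t^{2}}{2}$ ($a{\left(q,t \right)} = \frac{3}{2} - \frac{t q t - 3}{2} = \frac{3}{2} - \frac{q t t - 3}{2} = \frac{3}{2} - \frac{q t^{2} - 3}{2} = \frac{3}{2} - \frac{-3 + q t^{2}}{2} = \frac{3}{2} - \left(- \frac{3}{2} + \frac{q t^{2}}{2}\right) = 3 - \frac{q t^{2}}{2}$)
$h{\left(s,o \right)} = \frac{711}{3 - 2 s^{3}} + \frac{720}{s}$ ($h{\left(s,o \right)} = 9 \left(\frac{79}{3 - \frac{s \left(s + s\right)^{2}}{2}} + \frac{80}{s}\right) = 9 \left(\frac{79}{3 - \frac{s \left(2 s\right)^{2}}{2}} + \frac{80}{s}\right) = 9 \left(\frac{79}{3 - \frac{s 4 s^{2}}{2}} + \frac{80}{s}\right) = 9 \left(\frac{79}{3 - 2 s^{3}} + \frac{80}{s}\right) = \frac{711}{3 - 2 s^{3}} + \frac{720}{s}$)
$\frac{h{\left(186,-213 \right)}}{19317 - -10327} + \frac{6831}{40165} = \frac{9 \cdot \frac{1}{186} \frac{1}{-3 + 2 \cdot 186^{3}} \left(-240 - 14694 + 160 \cdot 186^{3}\right)}{19317 - -10327} + \frac{6831}{40165} = \frac{9 \cdot \frac{1}{186} \frac{1}{-3 + 2 \cdot 6434856} \left(-240 - 14694 + 160 \cdot 6434856\right)}{19317 + 10327} + 6831 \cdot \frac{1}{40165} = \frac{9 \cdot \frac{1}{186} \frac{1}{-3 + 12869712} \left(-240 - 14694 + 1029576960\right)}{29644} + \frac{6831}{40165} = 9 \cdot \frac{1}{186} \cdot \frac{1}{12869709} \cdot 1029562026 \cdot \frac{1}{29644} + \frac{6831}{40165} = \frac{514781013}{132986993} \cdot \frac{1}{29644} + \frac{6831}{40165} = \frac{514781013}{3942266420492} + \frac{6831}{40165} = \frac{26950298097767997}{158341130779061180}$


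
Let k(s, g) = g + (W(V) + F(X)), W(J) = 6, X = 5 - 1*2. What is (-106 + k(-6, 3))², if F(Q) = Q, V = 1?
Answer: 8836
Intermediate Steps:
X = 3 (X = 5 - 2 = 3)
k(s, g) = 9 + g (k(s, g) = g + (6 + 3) = g + 9 = 9 + g)
(-106 + k(-6, 3))² = (-106 + (9 + 3))² = (-106 + 12)² = (-94)² = 8836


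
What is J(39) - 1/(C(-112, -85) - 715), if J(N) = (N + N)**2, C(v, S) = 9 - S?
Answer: 3778165/621 ≈ 6084.0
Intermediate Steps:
J(N) = 4*N**2 (J(N) = (2*N)**2 = 4*N**2)
J(39) - 1/(C(-112, -85) - 715) = 4*39**2 - 1/((9 - 1*(-85)) - 715) = 4*1521 - 1/((9 + 85) - 715) = 6084 - 1/(94 - 715) = 6084 - 1/(-621) = 6084 - 1*(-1/621) = 6084 + 1/621 = 3778165/621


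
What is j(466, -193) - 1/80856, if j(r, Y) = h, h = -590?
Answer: -47705041/80856 ≈ -590.00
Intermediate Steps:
j(r, Y) = -590
j(466, -193) - 1/80856 = -590 - 1/80856 = -47705041/80856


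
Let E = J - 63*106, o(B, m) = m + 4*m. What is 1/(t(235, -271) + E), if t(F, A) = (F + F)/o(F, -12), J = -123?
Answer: -6/40853 ≈ -0.00014687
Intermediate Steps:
o(B, m) = 5*m
E = -6801 (E = -123 - 63*106 = -123 - 6678 = -6801)
t(F, A) = -F/30 (t(F, A) = (F + F)/((5*(-12))) = (2*F)/(-60) = (2*F)*(-1/60) = -F/30)
1/(t(235, -271) + E) = 1/(-1/30*235 - 6801) = 1/(-47/6 - 6801) = 1/(-40853/6) = -6/40853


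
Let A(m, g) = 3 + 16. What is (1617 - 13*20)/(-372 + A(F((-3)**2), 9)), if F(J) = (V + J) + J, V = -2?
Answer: -1357/353 ≈ -3.8442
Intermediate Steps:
F(J) = -2 + 2*J (F(J) = (-2 + J) + J = -2 + 2*J)
A(m, g) = 19
(1617 - 13*20)/(-372 + A(F((-3)**2), 9)) = (1617 - 13*20)/(-372 + 19) = (1617 - 260)/(-353) = 1357*(-1/353) = -1357/353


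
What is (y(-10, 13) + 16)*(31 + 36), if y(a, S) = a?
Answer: 402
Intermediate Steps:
(y(-10, 13) + 16)*(31 + 36) = (-10 + 16)*(31 + 36) = 6*67 = 402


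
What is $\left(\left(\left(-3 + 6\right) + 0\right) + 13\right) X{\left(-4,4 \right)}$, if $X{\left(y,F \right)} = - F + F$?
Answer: $0$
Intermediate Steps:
$X{\left(y,F \right)} = 0$
$\left(\left(\left(-3 + 6\right) + 0\right) + 13\right) X{\left(-4,4 \right)} = \left(\left(\left(-3 + 6\right) + 0\right) + 13\right) 0 = \left(\left(3 + 0\right) + 13\right) 0 = \left(3 + 13\right) 0 = 16 \cdot 0 = 0$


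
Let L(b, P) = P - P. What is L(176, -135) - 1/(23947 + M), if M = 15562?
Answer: -1/39509 ≈ -2.5311e-5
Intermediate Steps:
L(b, P) = 0
L(176, -135) - 1/(23947 + M) = 0 - 1/(23947 + 15562) = 0 - 1/39509 = -1/39509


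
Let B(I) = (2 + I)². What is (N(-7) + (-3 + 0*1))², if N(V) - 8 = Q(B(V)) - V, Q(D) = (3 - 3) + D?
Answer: 1369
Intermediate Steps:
Q(D) = D (Q(D) = 0 + D = D)
N(V) = 8 + (2 + V)² - V (N(V) = 8 + ((2 + V)² - V) = 8 + (2 + V)² - V)
(N(-7) + (-3 + 0*1))² = ((8 + (2 - 7)² - 1*(-7)) + (-3 + 0*1))² = ((8 + (-5)² + 7) + (-3 + 0))² = ((8 + 25 + 7) - 3)² = (40 - 3)² = 37² = 1369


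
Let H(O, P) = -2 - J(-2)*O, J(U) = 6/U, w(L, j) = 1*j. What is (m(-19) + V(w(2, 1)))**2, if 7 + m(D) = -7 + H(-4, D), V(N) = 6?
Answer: 484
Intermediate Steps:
w(L, j) = j
H(O, P) = -2 + 3*O (H(O, P) = -2 - 6/(-2)*O = -2 - 6*(-1/2)*O = -2 - (-3)*O = -2 + 3*O)
m(D) = -28 (m(D) = -7 + (-7 + (-2 + 3*(-4))) = -7 + (-7 + (-2 - 12)) = -7 + (-7 - 14) = -7 - 21 = -28)
(m(-19) + V(w(2, 1)))**2 = (-28 + 6)**2 = (-22)**2 = 484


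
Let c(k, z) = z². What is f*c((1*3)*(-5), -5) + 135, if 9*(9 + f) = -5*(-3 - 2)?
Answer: -185/9 ≈ -20.556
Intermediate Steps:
f = -56/9 (f = -9 + (-5*(-3 - 2))/9 = -9 + (-5*(-5))/9 = -9 + (⅑)*25 = -9 + 25/9 = -56/9 ≈ -6.2222)
f*c((1*3)*(-5), -5) + 135 = -56/9*(-5)² + 135 = -56/9*25 + 135 = -1400/9 + 135 = -185/9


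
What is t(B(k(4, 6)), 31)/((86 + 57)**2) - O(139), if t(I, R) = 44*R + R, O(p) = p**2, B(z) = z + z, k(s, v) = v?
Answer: -395093734/20449 ≈ -19321.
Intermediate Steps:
B(z) = 2*z
t(I, R) = 45*R
t(B(k(4, 6)), 31)/((86 + 57)**2) - O(139) = (45*31)/((86 + 57)**2) - 1*139**2 = 1395/(143**2) - 1*19321 = 1395/20449 - 19321 = -395093734/20449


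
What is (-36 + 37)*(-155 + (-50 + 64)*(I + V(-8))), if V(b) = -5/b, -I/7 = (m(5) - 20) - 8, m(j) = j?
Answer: 8431/4 ≈ 2107.8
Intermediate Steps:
I = 161 (I = -7*((5 - 20) - 8) = -7*(-15 - 8) = -7*(-23) = 161)
(-36 + 37)*(-155 + (-50 + 64)*(I + V(-8))) = (-36 + 37)*(-155 + (-50 + 64)*(161 - 5/(-8))) = 1*(-155 + 14*(161 - 5*(-⅛))) = 1*(-155 + 14*(161 + 5/8)) = 1*(-155 + 14*(1293/8)) = 1*(-155 + 9051/4) = 1*(8431/4) = 8431/4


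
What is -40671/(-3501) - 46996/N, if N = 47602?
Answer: 98415997/9258589 ≈ 10.630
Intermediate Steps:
-40671/(-3501) - 46996/N = -40671/(-3501) - 46996/47602 = -40671*(-1/3501) - 46996*1/47602 = 4519/389 - 23498/23801 = 98415997/9258589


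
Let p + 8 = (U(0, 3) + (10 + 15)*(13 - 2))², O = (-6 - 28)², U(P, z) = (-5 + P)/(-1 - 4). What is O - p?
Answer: -75012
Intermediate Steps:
U(P, z) = 1 - P/5 (U(P, z) = (-5 + P)/(-5) = (-5 + P)*(-⅕) = 1 - P/5)
O = 1156 (O = (-34)² = 1156)
p = 76168 (p = -8 + ((1 - ⅕*0) + (10 + 15)*(13 - 2))² = -8 + ((1 + 0) + 25*11)² = -8 + (1 + 275)² = -8 + 276² = -8 + 76176 = 76168)
O - p = 1156 - 1*76168 = 1156 - 76168 = -75012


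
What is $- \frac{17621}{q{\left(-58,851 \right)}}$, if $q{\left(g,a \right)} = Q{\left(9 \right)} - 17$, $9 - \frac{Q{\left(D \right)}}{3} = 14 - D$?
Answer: $\frac{17621}{5} \approx 3524.2$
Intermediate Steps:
$Q{\left(D \right)} = -15 + 3 D$ ($Q{\left(D \right)} = 27 - 3 \left(14 - D\right) = 27 + \left(-42 + 3 D\right) = -15 + 3 D$)
$q{\left(g,a \right)} = -5$ ($q{\left(g,a \right)} = \left(-15 + 3 \cdot 9\right) - 17 = \left(-15 + 27\right) - 17 = 12 - 17 = -5$)
$- \frac{17621}{q{\left(-58,851 \right)}} = - \frac{17621}{-5} = \left(-17621\right) \left(- \frac{1}{5}\right) = \frac{17621}{5}$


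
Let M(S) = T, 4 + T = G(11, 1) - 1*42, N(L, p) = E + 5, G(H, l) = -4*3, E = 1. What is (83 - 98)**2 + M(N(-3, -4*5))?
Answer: 167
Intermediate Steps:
G(H, l) = -12
N(L, p) = 6 (N(L, p) = 1 + 5 = 6)
T = -58 (T = -4 + (-12 - 1*42) = -4 + (-12 - 42) = -4 - 54 = -58)
M(S) = -58
(83 - 98)**2 + M(N(-3, -4*5)) = (83 - 98)**2 - 58 = (-15)**2 - 58 = 225 - 58 = 167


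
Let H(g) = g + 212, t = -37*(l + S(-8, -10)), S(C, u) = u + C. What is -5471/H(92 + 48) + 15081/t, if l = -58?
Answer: -2518985/247456 ≈ -10.180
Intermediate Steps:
S(C, u) = C + u
t = 2812 (t = -37*(-58 + (-8 - 10)) = -37*(-58 - 18) = -37*(-76) = 2812)
H(g) = 212 + g
-5471/H(92 + 48) + 15081/t = -5471/(212 + (92 + 48)) + 15081/2812 = -5471/(212 + 140) + 15081*(1/2812) = -5471/352 + 15081/2812 = -2518985/247456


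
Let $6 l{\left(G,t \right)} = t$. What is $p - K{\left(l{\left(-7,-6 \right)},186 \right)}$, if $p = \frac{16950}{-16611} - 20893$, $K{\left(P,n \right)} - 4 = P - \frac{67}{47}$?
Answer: $- \frac{48122555}{2303} \approx -20896.0$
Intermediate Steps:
$l{\left(G,t \right)} = \frac{t}{6}$
$K{\left(P,n \right)} = \frac{121}{47} + P$ ($K{\left(P,n \right)} = 4 + \left(P - \frac{67}{47}\right) = 4 + \left(- \frac{67}{47} + P\right) = \frac{121}{47} + P$)
$p = - \frac{1023807}{49}$ ($p = 16950 \left(- \frac{1}{16611}\right) - 20893 = - \frac{50}{49} - 20893 = - \frac{1023807}{49} \approx -20894.0$)
$p - K{\left(l{\left(-7,-6 \right)},186 \right)} = - \frac{1023807}{49} - \left(\frac{121}{47} + \frac{1}{6} \left(-6\right)\right) = - \frac{1023807}{49} - \left(\frac{121}{47} - 1\right) = - \frac{1023807}{49} - \frac{74}{47} = - \frac{48122555}{2303}$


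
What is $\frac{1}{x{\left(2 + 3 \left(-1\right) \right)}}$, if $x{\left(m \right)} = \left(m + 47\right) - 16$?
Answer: $\frac{1}{30} \approx 0.033333$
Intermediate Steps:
$x{\left(m \right)} = 31 + m$ ($x{\left(m \right)} = \left(47 + m\right) - 16 = 31 + m$)
$\frac{1}{x{\left(2 + 3 \left(-1\right) \right)}} = \frac{1}{31 + \left(2 + 3 \left(-1\right)\right)} = \frac{1}{31 + \left(2 - 3\right)} = \frac{1}{31 - 1} = \frac{1}{30}$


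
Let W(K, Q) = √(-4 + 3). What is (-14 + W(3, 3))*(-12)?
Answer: 168 - 12*I ≈ 168.0 - 12.0*I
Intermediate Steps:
W(K, Q) = I (W(K, Q) = √(-1) = I)
(-14 + W(3, 3))*(-12) = (-14 + I)*(-12) = 168 - 12*I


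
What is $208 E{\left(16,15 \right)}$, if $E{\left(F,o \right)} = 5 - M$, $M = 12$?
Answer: $-1456$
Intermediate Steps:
$E{\left(F,o \right)} = -7$ ($E{\left(F,o \right)} = 5 - 12 = -7$)
$208 E{\left(16,15 \right)} = 208 \left(-7\right) = -1456$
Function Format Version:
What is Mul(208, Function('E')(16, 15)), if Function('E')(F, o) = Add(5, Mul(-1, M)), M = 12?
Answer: -1456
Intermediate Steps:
Function('E')(F, o) = -7 (Function('E')(F, o) = Add(5, Mul(-1, 12)) = Add(5, -12) = -7)
Mul(208, Function('E')(16, 15)) = Mul(208, -7) = -1456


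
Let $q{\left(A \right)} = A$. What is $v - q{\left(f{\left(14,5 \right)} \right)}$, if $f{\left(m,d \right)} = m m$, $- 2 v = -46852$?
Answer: $23230$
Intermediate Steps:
$v = 23426$ ($v = \left(- \frac{1}{2}\right) \left(-46852\right) = 23426$)
$f{\left(m,d \right)} = m^{2}$
$v - q{\left(f{\left(14,5 \right)} \right)} = 23426 - 14^{2} = 23426 - 196 = 23230$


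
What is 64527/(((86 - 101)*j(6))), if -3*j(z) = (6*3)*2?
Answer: 21509/60 ≈ 358.48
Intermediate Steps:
j(z) = -12 (j(z) = -6*3*2/3 = -6*2 = -⅓*36 = -12)
64527/(((86 - 101)*j(6))) = 64527/(((86 - 101)*(-12))) = 64527/((-15*(-12))) = 64527/180 = 64527*(1/180) = 21509/60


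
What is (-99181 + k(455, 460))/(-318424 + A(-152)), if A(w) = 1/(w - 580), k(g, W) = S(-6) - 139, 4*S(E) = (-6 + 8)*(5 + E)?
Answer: 72702606/233086369 ≈ 0.31191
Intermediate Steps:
S(E) = 5/2 + E/2 (S(E) = ((-6 + 8)*(5 + E))/4 = (2*(5 + E))/4 = (10 + 2*E)/4 = 5/2 + E/2)
k(g, W) = -279/2 (k(g, W) = (5/2 + (½)*(-6)) - 139 = (5/2 - 3) - 139 = -½ - 139 = -279/2)
A(w) = 1/(-580 + w)
(-99181 + k(455, 460))/(-318424 + A(-152)) = (-99181 - 279/2)/(-318424 + 1/(-580 - 152)) = -198641/(2*(-318424 + 1/(-732))) = -198641/(2*(-318424 - 1/732)) = -198641/(2*(-233086369/732)) = -198641/2*(-732/233086369) = 72702606/233086369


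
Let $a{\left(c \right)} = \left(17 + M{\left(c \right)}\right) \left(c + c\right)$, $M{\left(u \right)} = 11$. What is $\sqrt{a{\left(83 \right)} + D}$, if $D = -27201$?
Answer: $i \sqrt{22553} \approx 150.18 i$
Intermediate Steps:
$a{\left(c \right)} = 56 c$ ($a{\left(c \right)} = \left(17 + 11\right) \left(c + c\right) = 28 \cdot 2 c = 56 c$)
$\sqrt{a{\left(83 \right)} + D} = \sqrt{56 \cdot 83 - 27201} = \sqrt{4648 - 27201} = \sqrt{-22553} = i \sqrt{22553}$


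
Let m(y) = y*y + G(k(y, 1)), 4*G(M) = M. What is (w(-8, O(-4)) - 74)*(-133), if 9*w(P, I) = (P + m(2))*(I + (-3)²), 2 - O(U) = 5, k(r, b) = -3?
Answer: 61579/6 ≈ 10263.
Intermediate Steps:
G(M) = M/4
m(y) = -¾ + y² (m(y) = y*y + (¼)*(-3) = y² - ¾ = -¾ + y²)
O(U) = -3 (O(U) = 2 - 1*5 = 2 - 5 = -3)
w(P, I) = (9 + I)*(13/4 + P)/9 (w(P, I) = ((P + (-¾ + 2²))*(I + (-3)²))/9 = ((P + (-¾ + 4))*(I + 9))/9 = ((P + 13/4)*(9 + I))/9 = ((13/4 + P)*(9 + I))/9 = ((9 + I)*(13/4 + P))/9 = (9 + I)*(13/4 + P)/9)
(w(-8, O(-4)) - 74)*(-133) = ((13/4 - 8 + (13/36)*(-3) + (⅑)*(-3)*(-8)) - 74)*(-133) = ((13/4 - 8 - 13/12 + 8/3) - 74)*(-133) = (-19/6 - 74)*(-133) = -463/6*(-133) = 61579/6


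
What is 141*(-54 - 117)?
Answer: -24111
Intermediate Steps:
141*(-54 - 117) = 141*(-171) = -24111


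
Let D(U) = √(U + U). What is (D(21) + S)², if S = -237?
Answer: (237 - √42)² ≈ 53139.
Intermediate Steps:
D(U) = √2*√U (D(U) = √(2*U) = √2*√U)
(D(21) + S)² = (√2*√21 - 237)² = (√42 - 237)² = (-237 + √42)²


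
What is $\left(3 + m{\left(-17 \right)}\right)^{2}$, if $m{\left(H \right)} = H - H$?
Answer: $9$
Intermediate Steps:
$m{\left(H \right)} = 0$
$\left(3 + m{\left(-17 \right)}\right)^{2} = \left(3 + 0\right)^{2} = 3^{2} = 9$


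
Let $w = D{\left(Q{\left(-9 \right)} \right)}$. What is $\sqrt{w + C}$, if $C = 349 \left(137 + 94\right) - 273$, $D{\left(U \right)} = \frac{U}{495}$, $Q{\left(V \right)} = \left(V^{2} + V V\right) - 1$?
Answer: $\frac{\sqrt{2187428705}}{165} \approx 283.45$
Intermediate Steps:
$Q{\left(V \right)} = -1 + 2 V^{2}$ ($Q{\left(V \right)} = \left(V^{2} + V^{2}\right) - 1 = 2 V^{2} - 1 = -1 + 2 V^{2}$)
$D{\left(U \right)} = \frac{U}{495}$ ($D{\left(U \right)} = U \frac{1}{495} = \frac{U}{495}$)
$w = \frac{161}{495}$ ($w = \frac{-1 + 2 \left(-9\right)^{2}}{495} = \frac{-1 + 2 \cdot 81}{495} = \frac{-1 + 162}{495} = \frac{1}{495} \cdot 161 = \frac{161}{495} \approx 0.32525$)
$C = 80346$ ($C = 349 \cdot 231 - 273 = 80619 - 273 = 80346$)
$\sqrt{w + C} = \sqrt{\frac{161}{495} + 80346} = \sqrt{\frac{39771431}{495}} = \frac{\sqrt{2187428705}}{165}$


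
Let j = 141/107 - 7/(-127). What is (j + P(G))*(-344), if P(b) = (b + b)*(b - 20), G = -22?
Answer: -8645108032/13589 ≈ -6.3618e+5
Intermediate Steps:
P(b) = 2*b*(-20 + b) (P(b) = (2*b)*(-20 + b) = 2*b*(-20 + b))
j = 18656/13589 (j = 141*(1/107) - 7*(-1/127) = 141/107 + 7/127 = 18656/13589 ≈ 1.3729)
(j + P(G))*(-344) = (18656/13589 + 2*(-22)*(-20 - 22))*(-344) = (18656/13589 + 2*(-22)*(-42))*(-344) = (18656/13589 + 1848)*(-344) = (25131128/13589)*(-344) = -8645108032/13589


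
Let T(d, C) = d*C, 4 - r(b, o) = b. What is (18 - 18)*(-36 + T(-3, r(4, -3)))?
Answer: 0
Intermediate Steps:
r(b, o) = 4 - b
T(d, C) = C*d
(18 - 18)*(-36 + T(-3, r(4, -3))) = (18 - 18)*(-36 + (4 - 1*4)*(-3)) = 0*(-36 + (4 - 4)*(-3)) = 0*(-36 + 0*(-3)) = 0*(-36 + 0) = 0*(-36) = 0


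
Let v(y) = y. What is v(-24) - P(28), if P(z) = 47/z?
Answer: -719/28 ≈ -25.679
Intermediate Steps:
v(-24) - P(28) = -24 - 47/28 = -719/28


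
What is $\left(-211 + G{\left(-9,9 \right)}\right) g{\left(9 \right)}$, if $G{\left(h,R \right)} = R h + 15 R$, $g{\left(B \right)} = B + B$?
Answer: $-2826$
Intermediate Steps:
$g{\left(B \right)} = 2 B$
$G{\left(h,R \right)} = 15 R + R h$
$\left(-211 + G{\left(-9,9 \right)}\right) g{\left(9 \right)} = \left(-211 + 9 \left(15 - 9\right)\right) 2 \cdot 9 = \left(-211 + 9 \cdot 6\right) 18 = \left(-211 + 54\right) 18 = \left(-157\right) 18 = -2826$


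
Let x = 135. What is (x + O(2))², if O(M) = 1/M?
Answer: 73441/4 ≈ 18360.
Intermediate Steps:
O(M) = 1/M
(x + O(2))² = (135 + 1/2)² = (135 + ½)² = (271/2)² = 73441/4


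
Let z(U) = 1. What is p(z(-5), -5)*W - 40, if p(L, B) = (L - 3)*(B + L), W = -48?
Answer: -424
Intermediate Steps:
p(L, B) = (-3 + L)*(B + L)
p(z(-5), -5)*W - 40 = (1**2 - 3*(-5) - 3*1 - 5*1)*(-48) - 40 = (1 + 15 - 3 - 5)*(-48) - 40 = 8*(-48) - 40 = -384 - 40 = -424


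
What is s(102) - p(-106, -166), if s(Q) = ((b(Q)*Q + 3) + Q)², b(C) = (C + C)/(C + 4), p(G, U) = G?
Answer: 255306715/2809 ≈ 90889.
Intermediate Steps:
b(C) = 2*C/(4 + C) (b(C) = (2*C)/(4 + C) = 2*C/(4 + C))
s(Q) = (3 + Q + 2*Q²/(4 + Q))² (s(Q) = (((2*Q/(4 + Q))*Q + 3) + Q)² = ((2*Q²/(4 + Q) + 3) + Q)² = ((3 + 2*Q²/(4 + Q)) + Q)² = (3 + Q + 2*Q²/(4 + Q))²)
s(102) - p(-106, -166) = (12 + 3*102² + 7*102)²/(4 + 102)² - 1*(-106) = (12 + 3*10404 + 714)²/106² + 106 = (12 + 31212 + 714)²/11236 + 106 = (1/11236)*31938² + 106 = (1/11236)*1020035844 + 106 = 255008961/2809 + 106 = 255306715/2809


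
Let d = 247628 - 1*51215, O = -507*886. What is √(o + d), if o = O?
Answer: I*√252789 ≈ 502.78*I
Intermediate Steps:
O = -449202
o = -449202
d = 196413 (d = 247628 - 51215 = 196413)
√(o + d) = √(-449202 + 196413) = √(-252789) = I*√252789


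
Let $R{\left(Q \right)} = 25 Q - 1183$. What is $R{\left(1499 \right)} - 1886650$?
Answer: $-1850358$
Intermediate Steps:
$R{\left(Q \right)} = -1183 + 25 Q$
$R{\left(1499 \right)} - 1886650 = \left(-1183 + 25 \cdot 1499\right) - 1886650 = \left(-1183 + 37475\right) - 1886650 = 36292 - 1886650 = -1850358$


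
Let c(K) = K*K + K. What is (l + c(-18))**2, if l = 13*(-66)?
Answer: 304704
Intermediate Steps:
l = -858
c(K) = K + K**2 (c(K) = K**2 + K = K + K**2)
(l + c(-18))**2 = (-858 - 18*(1 - 18))**2 = (-858 - 18*(-17))**2 = (-858 + 306)**2 = (-552)**2 = 304704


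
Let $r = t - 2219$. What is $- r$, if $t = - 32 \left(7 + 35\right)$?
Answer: $3563$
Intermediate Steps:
$t = -1344$ ($t = \left(-32\right) 42 = -1344$)
$r = -3563$ ($r = -1344 - 2219 = -3563$)
$- r = \left(-1\right) \left(-3563\right) = 3563$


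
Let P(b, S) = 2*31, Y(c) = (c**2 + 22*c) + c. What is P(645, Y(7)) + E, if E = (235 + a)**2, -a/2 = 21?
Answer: 37311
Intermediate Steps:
a = -42 (a = -2*21 = -42)
Y(c) = c**2 + 23*c
P(b, S) = 62
E = 37249 (E = (235 - 42)**2 = 193**2 = 37249)
P(645, Y(7)) + E = 62 + 37249 = 37311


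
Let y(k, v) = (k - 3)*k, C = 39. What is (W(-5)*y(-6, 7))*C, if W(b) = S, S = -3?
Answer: -6318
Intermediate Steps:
y(k, v) = k*(-3 + k) (y(k, v) = (-3 + k)*k = k*(-3 + k))
W(b) = -3
(W(-5)*y(-6, 7))*C = -(-18)*(-3 - 6)*39 = -(-18)*(-9)*39 = -3*54*39 = -162*39 = -6318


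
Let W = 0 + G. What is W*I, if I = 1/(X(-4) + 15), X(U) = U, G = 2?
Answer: 2/11 ≈ 0.18182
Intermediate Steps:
I = 1/11 (I = 1/(-4 + 15) = 1/11 ≈ 0.090909)
W = 2 (W = 0 + 2 = 2)
W*I = 2*(1/11) = 2/11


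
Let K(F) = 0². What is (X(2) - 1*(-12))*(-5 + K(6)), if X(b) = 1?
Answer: -65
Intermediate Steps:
K(F) = 0
(X(2) - 1*(-12))*(-5 + K(6)) = (1 - 1*(-12))*(-5 + 0) = (1 + 12)*(-5) = 13*(-5) = -65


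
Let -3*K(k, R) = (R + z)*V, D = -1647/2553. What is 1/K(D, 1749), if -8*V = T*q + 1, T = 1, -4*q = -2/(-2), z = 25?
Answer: 16/887 ≈ 0.018038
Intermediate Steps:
q = -1/4 (q = -(-1)/(2*(-2)) = -(-1)*(-1)/(2*2) = -1/4*1 = -1/4 ≈ -0.25000)
D = -549/851 (D = -1647*1/2553 = -549/851 ≈ -0.64512)
V = -3/32 (V = -(1*(-1/4) + 1)/8 = -(-1/4 + 1)/8 = -1/8*3/4 = -3/32 ≈ -0.093750)
K(k, R) = 25/32 + R/32 (K(k, R) = -(R + 25)*(-3)/(3*32) = -(25 + R)*(-3)/(3*32) = -(-75/32 - 3*R/32)/3 = 25/32 + R/32)
1/K(D, 1749) = 1/(25/32 + (1/32)*1749) = 1/(25/32 + 1749/32) = 1/(887/16) = 16/887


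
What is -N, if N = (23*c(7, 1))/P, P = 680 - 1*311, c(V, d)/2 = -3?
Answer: 46/123 ≈ 0.37398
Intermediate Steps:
c(V, d) = -6 (c(V, d) = 2*(-3) = -6)
P = 369 (P = 680 - 311 = 369)
N = -46/123 (N = (23*(-6))/369 = -138*1/369 = -46/123 ≈ -0.37398)
-N = -1*(-46/123) = 46/123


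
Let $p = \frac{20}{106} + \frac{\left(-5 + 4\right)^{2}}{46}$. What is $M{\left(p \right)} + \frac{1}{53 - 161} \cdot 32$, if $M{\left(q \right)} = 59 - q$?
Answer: $\frac{3850379}{65826} \approx 58.493$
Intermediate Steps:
$p = \frac{513}{2438}$ ($p = 20 \cdot \frac{1}{106} + \left(-1\right)^{2} \cdot \frac{1}{46} = \frac{10}{53} + 1 \cdot \frac{1}{46} = \frac{10}{53} + \frac{1}{46} = \frac{513}{2438} \approx 0.21042$)
$M{\left(p \right)} + \frac{1}{53 - 161} \cdot 32 = \left(59 - \frac{513}{2438}\right) + \frac{1}{53 - 161} \cdot 32 = \left(59 - \frac{513}{2438}\right) + \frac{1}{-108} \cdot 32 = \frac{143329}{2438} - \frac{8}{27} = \frac{3850379}{65826}$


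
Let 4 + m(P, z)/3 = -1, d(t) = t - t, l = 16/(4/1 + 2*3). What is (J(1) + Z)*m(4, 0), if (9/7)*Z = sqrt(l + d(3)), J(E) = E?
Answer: -15 - 14*sqrt(10)/3 ≈ -29.757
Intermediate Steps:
l = 8/5 (l = 16/(4*1 + 6) = 16/(4 + 6) = 16/10 = 16*(1/10) = 8/5 ≈ 1.6000)
d(t) = 0
m(P, z) = -15 (m(P, z) = -12 + 3*(-1) = -12 - 3 = -15)
Z = 14*sqrt(10)/45 (Z = 7*sqrt(8/5 + 0)/9 = 7*sqrt(8/5)/9 = 7*(2*sqrt(10)/5)/9 = 14*sqrt(10)/45 ≈ 0.98382)
(J(1) + Z)*m(4, 0) = (1 + 14*sqrt(10)/45)*(-15) = -15 - 14*sqrt(10)/3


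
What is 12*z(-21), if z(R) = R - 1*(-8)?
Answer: -156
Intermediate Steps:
z(R) = 8 + R (z(R) = R + 8 = 8 + R)
12*z(-21) = 12*(8 - 21) = 12*(-13) = -156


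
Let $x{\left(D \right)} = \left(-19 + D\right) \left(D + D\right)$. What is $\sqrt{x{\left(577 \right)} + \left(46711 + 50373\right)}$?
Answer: $2 \sqrt{185254} \approx 860.82$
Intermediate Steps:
$x{\left(D \right)} = 2 D \left(-19 + D\right)$ ($x{\left(D \right)} = \left(-19 + D\right) 2 D = 2 D \left(-19 + D\right)$)
$\sqrt{x{\left(577 \right)} + \left(46711 + 50373\right)} = \sqrt{2 \cdot 577 \left(-19 + 577\right) + \left(46711 + 50373\right)} = \sqrt{2 \cdot 577 \cdot 558 + 97084} = \sqrt{643932 + 97084} = \sqrt{741016} = 2 \sqrt{185254}$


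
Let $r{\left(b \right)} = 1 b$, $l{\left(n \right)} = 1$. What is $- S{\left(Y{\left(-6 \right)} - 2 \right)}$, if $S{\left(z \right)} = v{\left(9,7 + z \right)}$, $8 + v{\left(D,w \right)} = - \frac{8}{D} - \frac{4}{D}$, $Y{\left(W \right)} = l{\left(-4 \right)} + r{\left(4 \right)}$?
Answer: $\frac{28}{3} \approx 9.3333$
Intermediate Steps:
$r{\left(b \right)} = b$
$Y{\left(W \right)} = 5$ ($Y{\left(W \right)} = 1 + 4 = 5$)
$v{\left(D,w \right)} = -8 - \frac{12}{D}$
$S{\left(z \right)} = - \frac{28}{3}$ ($S{\left(z \right)} = -8 - \frac{12}{9} = -8 - \frac{4}{3} = - \frac{28}{3}$)
$- S{\left(Y{\left(-6 \right)} - 2 \right)} = \left(-1\right) \left(- \frac{28}{3}\right) = \frac{28}{3}$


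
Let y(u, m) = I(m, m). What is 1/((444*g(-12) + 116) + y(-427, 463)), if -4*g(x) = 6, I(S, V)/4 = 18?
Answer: -1/478 ≈ -0.0020920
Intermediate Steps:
I(S, V) = 72 (I(S, V) = 4*18 = 72)
g(x) = -3/2 (g(x) = -¼*6 = -3/2)
y(u, m) = 72
1/((444*g(-12) + 116) + y(-427, 463)) = 1/((444*(-3/2) + 116) + 72) = 1/((-666 + 116) + 72) = 1/(-550 + 72) = 1/(-478) = -1/478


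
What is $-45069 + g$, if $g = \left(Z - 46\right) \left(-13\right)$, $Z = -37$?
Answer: $-43990$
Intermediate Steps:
$g = 1079$ ($g = \left(-37 - 46\right) \left(-13\right) = \left(-83\right) \left(-13\right) = 1079$)
$-45069 + g = -45069 + 1079 = -43990$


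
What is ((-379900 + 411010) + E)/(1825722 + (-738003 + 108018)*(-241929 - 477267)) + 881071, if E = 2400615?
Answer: 133066543056378749/151028172594 ≈ 8.8107e+5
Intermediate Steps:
((-379900 + 411010) + E)/(1825722 + (-738003 + 108018)*(-241929 - 477267)) + 881071 = ((-379900 + 411010) + 2400615)/(1825722 + (-738003 + 108018)*(-241929 - 477267)) + 881071 = (31110 + 2400615)/(1825722 - 629985*(-719196)) + 881071 = 2431725/(1825722 + 453082692060) + 881071 = 2431725/453084517782 + 881071 = 2431725*(1/453084517782) + 881071 = 810575/151028172594 + 881071 = 133066543056378749/151028172594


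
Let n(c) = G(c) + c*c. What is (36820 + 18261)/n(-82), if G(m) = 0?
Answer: 55081/6724 ≈ 8.1917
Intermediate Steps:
n(c) = c**2 (n(c) = 0 + c*c = 0 + c**2 = c**2)
(36820 + 18261)/n(-82) = (36820 + 18261)/((-82)**2) = 55081/6724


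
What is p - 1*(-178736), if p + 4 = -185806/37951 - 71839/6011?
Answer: 40769119189697/228123461 ≈ 1.7872e+5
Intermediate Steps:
p = -4755735599/228123461 (p = -4 + (-185806/37951 - 71839/6011) = -4 - 3843241755/228123461 = -4755735599/228123461 ≈ -20.847)
p - 1*(-178736) = -4755735599/228123461 - 1*(-178736) = -4755735599/228123461 + 178736 = 40769119189697/228123461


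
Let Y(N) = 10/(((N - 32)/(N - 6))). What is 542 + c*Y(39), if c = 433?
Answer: 146684/7 ≈ 20955.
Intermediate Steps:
Y(N) = 10*(-6 + N)/(-32 + N) (Y(N) = 10/(((-32 + N)/(-6 + N))) = 10*((-6 + N)/(-32 + N)) = 10*(-6 + N)/(-32 + N))
542 + c*Y(39) = 542 + 433*(10*(-6 + 39)/(-32 + 39)) = 542 + 433*(10*33/7) = 542 + 433*(10*(1/7)*33) = 542 + 433*(330/7) = 542 + 142890/7 = 146684/7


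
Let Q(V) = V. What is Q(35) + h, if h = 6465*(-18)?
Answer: -116335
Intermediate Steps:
h = -116370
Q(35) + h = 35 - 116370 = -116335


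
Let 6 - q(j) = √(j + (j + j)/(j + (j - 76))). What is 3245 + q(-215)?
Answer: 3251 - 6*I*√380765/253 ≈ 3251.0 - 14.634*I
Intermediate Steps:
q(j) = 6 - √(j + 2*j/(-76 + 2*j)) (q(j) = 6 - √(j + (j + j)/(j + (j - 76))) = 6 - √(j + (2*j)/(j + (-76 + j))) = 6 - √(j + (2*j)/(-76 + 2*j)) = 6 - √(j + 2*j/(-76 + 2*j)))
3245 + q(-215) = 3245 + (6 - √(-215*(-37 - 215)/(-38 - 215))) = 3245 + (6 - √(-215*(-252)/(-253))) = 3245 + (6 - √(-215*(-1/253)*(-252))) = 3245 + (6 - √(-54180/253)) = 3245 + (6 - 6*I*√380765/253) = 3251 - 6*I*√380765/253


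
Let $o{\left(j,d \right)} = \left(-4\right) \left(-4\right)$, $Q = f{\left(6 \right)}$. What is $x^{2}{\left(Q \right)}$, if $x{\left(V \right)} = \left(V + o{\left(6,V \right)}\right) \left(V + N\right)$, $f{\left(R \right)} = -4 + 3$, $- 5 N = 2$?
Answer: $441$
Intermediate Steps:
$N = - \frac{2}{5}$ ($N = \left(- \frac{1}{5}\right) 2 = - \frac{2}{5} \approx -0.4$)
$f{\left(R \right)} = -1$
$Q = -1$
$o{\left(j,d \right)} = 16$
$x{\left(V \right)} = \left(16 + V\right) \left(- \frac{2}{5} + V\right)$ ($x{\left(V \right)} = \left(V + 16\right) \left(V - \frac{2}{5}\right) = \left(16 + V\right) \left(- \frac{2}{5} + V\right)$)
$x^{2}{\left(Q \right)} = \left(- \frac{32}{5} + \left(-1\right)^{2} + \frac{78}{5} \left(-1\right)\right)^{2} = \left(- \frac{32}{5} + 1 - \frac{78}{5}\right)^{2} = \left(-21\right)^{2} = 441$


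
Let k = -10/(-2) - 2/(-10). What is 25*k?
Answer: 130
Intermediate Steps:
k = 26/5 (k = -10*(-½) - 2*(-⅒) = 5 + ⅕ = 26/5 ≈ 5.2000)
25*k = 25*(26/5) = 130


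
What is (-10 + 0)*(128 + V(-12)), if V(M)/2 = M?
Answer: -1040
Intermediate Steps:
V(M) = 2*M
(-10 + 0)*(128 + V(-12)) = (-10 + 0)*(128 + 2*(-12)) = -10*(128 - 24) = -10*104 = -1040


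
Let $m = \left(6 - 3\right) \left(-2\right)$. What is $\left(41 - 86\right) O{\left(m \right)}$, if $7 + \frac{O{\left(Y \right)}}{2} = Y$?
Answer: $1170$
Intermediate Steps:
$m = -6$ ($m = \left(6 - 3\right) \left(-2\right) = 3 \left(-2\right) = -6$)
$O{\left(Y \right)} = -14 + 2 Y$
$\left(41 - 86\right) O{\left(m \right)} = \left(41 - 86\right) \left(-14 + 2 \left(-6\right)\right) = \left(41 - 86\right) \left(-14 - 12\right) = \left(-45\right) \left(-26\right) = 1170$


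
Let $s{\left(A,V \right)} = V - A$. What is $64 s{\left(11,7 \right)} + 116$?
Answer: $-140$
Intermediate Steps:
$64 s{\left(11,7 \right)} + 116 = 64 \left(7 - 11\right) + 116 = 64 \left(-4\right) + 116 = -256 + 116 = -140$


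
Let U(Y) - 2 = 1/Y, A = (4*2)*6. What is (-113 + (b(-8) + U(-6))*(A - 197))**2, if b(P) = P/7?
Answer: 82210489/1764 ≈ 46605.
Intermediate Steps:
A = 48 (A = 8*6 = 48)
b(P) = P/7 (b(P) = P*(1/7) = P/7)
U(Y) = 2 + 1/Y
(-113 + (b(-8) + U(-6))*(A - 197))**2 = (-113 + ((1/7)*(-8) + (2 + 1/(-6)))*(48 - 197))**2 = (-113 + (-8/7 + (2 - 1/6))*(-149))**2 = (-113 + (-8/7 + 11/6)*(-149))**2 = (-113 + (29/42)*(-149))**2 = (-113 - 4321/42)**2 = (-9067/42)**2 = 82210489/1764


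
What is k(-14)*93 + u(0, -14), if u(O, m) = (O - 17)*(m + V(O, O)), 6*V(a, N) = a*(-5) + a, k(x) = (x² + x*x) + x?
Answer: 35392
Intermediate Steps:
k(x) = x + 2*x² (k(x) = (x² + x²) + x = 2*x² + x = x + 2*x²)
V(a, N) = -2*a/3 (V(a, N) = (a*(-5) + a)/6 = (-5*a + a)/6 = (-4*a)/6 = -2*a/3)
u(O, m) = (-17 + O)*(m - 2*O/3) (u(O, m) = (O - 17)*(m - 2*O/3) = (-17 + O)*(m - 2*O/3))
k(-14)*93 + u(0, -14) = -14*(1 + 2*(-14))*93 + (-17*(-14) - ⅔*0² + (34/3)*0 + 0*(-14)) = -14*(1 - 28)*93 + (238 - ⅔*0 + 0 + 0) = -14*(-27)*93 + (238 + 0 + 0 + 0) = 378*93 + 238 = 35154 + 238 = 35392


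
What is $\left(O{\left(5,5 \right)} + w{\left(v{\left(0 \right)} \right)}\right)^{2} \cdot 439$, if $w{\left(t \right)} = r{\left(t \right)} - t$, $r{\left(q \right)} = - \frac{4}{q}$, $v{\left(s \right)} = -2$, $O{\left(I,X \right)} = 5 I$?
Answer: $369199$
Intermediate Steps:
$w{\left(t \right)} = - t - \frac{4}{t}$ ($w{\left(t \right)} = - \frac{4}{t} - t = - t - \frac{4}{t}$)
$\left(O{\left(5,5 \right)} + w{\left(v{\left(0 \right)} \right)}\right)^{2} \cdot 439 = \left(5 \cdot 5 - \left(-2 + \frac{4}{-2}\right)\right)^{2} \cdot 439 = \left(25 + \left(2 - -2\right)\right)^{2} \cdot 439 = \left(25 + \left(2 + 2\right)\right)^{2} \cdot 439 = \left(25 + 4\right)^{2} \cdot 439 = 29^{2} \cdot 439 = 841 \cdot 439 = 369199$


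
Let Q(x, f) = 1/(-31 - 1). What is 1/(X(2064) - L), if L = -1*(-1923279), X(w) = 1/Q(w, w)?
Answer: -1/1923311 ≈ -5.1994e-7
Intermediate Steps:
Q(x, f) = -1/32 (Q(x, f) = 1/(-32) = -1/32)
X(w) = -32 (X(w) = 1/(-1/32) = -32)
L = 1923279
1/(X(2064) - L) = 1/(-32 - 1*1923279) = 1/(-32 - 1923279) = 1/(-1923311) = -1/1923311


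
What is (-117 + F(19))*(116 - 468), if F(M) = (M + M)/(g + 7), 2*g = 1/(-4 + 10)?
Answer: 3340128/85 ≈ 39296.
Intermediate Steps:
g = 1/12 (g = 1/(2*(-4 + 10)) = (½)/6 = (½)*(⅙) = 1/12 ≈ 0.083333)
F(M) = 24*M/85 (F(M) = (M + M)/(1/12 + 7) = (2*M)/(85/12) = (2*M)*(12/85) = 24*M/85)
(-117 + F(19))*(116 - 468) = (-117 + (24/85)*19)*(116 - 468) = (-117 + 456/85)*(-352) = -9489/85*(-352) = 3340128/85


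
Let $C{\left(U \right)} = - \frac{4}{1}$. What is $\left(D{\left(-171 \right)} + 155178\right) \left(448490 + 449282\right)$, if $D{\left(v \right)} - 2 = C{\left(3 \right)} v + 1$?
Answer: $139931232780$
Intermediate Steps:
$C{\left(U \right)} = -4$ ($C{\left(U \right)} = \left(-4\right) 1 = -4$)
$D{\left(v \right)} = 3 - 4 v$ ($D{\left(v \right)} = 2 - \left(-1 + 4 v\right) = 3 - 4 v$)
$\left(D{\left(-171 \right)} + 155178\right) \left(448490 + 449282\right) = \left(\left(3 - -684\right) + 155178\right) \left(448490 + 449282\right) = \left(\left(3 + 684\right) + 155178\right) 897772 = \left(687 + 155178\right) 897772 = 155865 \cdot 897772 = 139931232780$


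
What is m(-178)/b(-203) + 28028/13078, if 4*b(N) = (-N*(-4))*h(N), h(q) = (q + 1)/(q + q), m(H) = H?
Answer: 198412/50803 ≈ 3.9055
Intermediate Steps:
h(q) = (1 + q)/(2*q) (h(q) = (1 + q)/((2*q)) = (1 + q)*(1/(2*q)) = (1 + q)/(2*q))
b(N) = ½ + N/2 (b(N) = ((-N*(-4))*((1 + N)/(2*N)))/4 = ((-(-4)*N)*((1 + N)/(2*N)))/4 = ((4*N)*((1 + N)/(2*N)))/4 = (2 + 2*N)/4 = ½ + N/2)
m(-178)/b(-203) + 28028/13078 = -178/(½ + (½)*(-203)) + 28028/13078 = -178/(½ - 203/2) + 28028*(1/13078) = -178/(-101) + 1078/503 = -178*(-1/101) + 1078/503 = 178/101 + 1078/503 = 198412/50803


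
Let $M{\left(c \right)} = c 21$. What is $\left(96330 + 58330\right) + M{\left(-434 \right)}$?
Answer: $145546$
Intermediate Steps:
$M{\left(c \right)} = 21 c$
$\left(96330 + 58330\right) + M{\left(-434 \right)} = \left(96330 + 58330\right) + 21 \left(-434\right) = 154660 - 9114 = 145546$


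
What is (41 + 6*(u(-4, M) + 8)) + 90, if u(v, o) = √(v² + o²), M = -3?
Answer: 209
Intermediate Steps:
u(v, o) = √(o² + v²)
(41 + 6*(u(-4, M) + 8)) + 90 = (41 + 6*(√((-3)² + (-4)²) + 8)) + 90 = (41 + 6*(√(9 + 16) + 8)) + 90 = (41 + 6*(√25 + 8)) + 90 = (41 + 6*(5 + 8)) + 90 = (41 + 6*13) + 90 = (41 + 78) + 90 = 119 + 90 = 209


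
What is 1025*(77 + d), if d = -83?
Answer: -6150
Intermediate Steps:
1025*(77 + d) = 1025*(77 - 83) = 1025*(-6) = -6150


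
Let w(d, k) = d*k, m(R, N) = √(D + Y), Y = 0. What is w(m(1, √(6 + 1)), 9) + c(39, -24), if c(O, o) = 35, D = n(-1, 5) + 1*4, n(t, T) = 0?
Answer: 53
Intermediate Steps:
D = 4 (D = 0 + 1*4 = 0 + 4 = 4)
m(R, N) = 2 (m(R, N) = √(4 + 0) = √4 = 2)
w(m(1, √(6 + 1)), 9) + c(39, -24) = 2*9 + 35 = 18 + 35 = 53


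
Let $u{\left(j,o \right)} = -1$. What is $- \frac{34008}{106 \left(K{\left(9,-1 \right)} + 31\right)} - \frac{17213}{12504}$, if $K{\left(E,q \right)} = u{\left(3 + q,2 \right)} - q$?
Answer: $- \frac{240898975}{20544072} \approx -11.726$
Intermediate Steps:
$K{\left(E,q \right)} = -1 - q$
$- \frac{34008}{106 \left(K{\left(9,-1 \right)} + 31\right)} - \frac{17213}{12504} = - \frac{34008}{106 \left(\left(-1 - -1\right) + 31\right)} - \frac{17213}{12504} = - \frac{34008}{106 \left(\left(-1 + 1\right) + 31\right)} - \frac{17213}{12504} = - \frac{34008}{106 \left(0 + 31\right)} - \frac{17213}{12504} = - \frac{34008}{106 \cdot 31} - \frac{17213}{12504} = - \frac{34008}{3286} - \frac{17213}{12504} = \left(-34008\right) \frac{1}{3286} - \frac{17213}{12504} = - \frac{17004}{1643} - \frac{17213}{12504} = - \frac{240898975}{20544072}$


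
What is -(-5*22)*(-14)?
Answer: -1540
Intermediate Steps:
-(-5*22)*(-14) = -(-110)*(-14) = -1*1540 = -1540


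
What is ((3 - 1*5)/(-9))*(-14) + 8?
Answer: 44/9 ≈ 4.8889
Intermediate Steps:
((3 - 1*5)/(-9))*(-14) + 8 = ((3 - 5)*(-⅑))*(-14) + 8 = -2*(-⅑)*(-14) + 8 = (2/9)*(-14) + 8 = -28/9 + 8 = 44/9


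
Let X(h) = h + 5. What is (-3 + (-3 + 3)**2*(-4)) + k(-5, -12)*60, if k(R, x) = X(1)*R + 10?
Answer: -1203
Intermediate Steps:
X(h) = 5 + h
k(R, x) = 10 + 6*R (k(R, x) = (5 + 1)*R + 10 = 6*R + 10 = 10 + 6*R)
(-3 + (-3 + 3)**2*(-4)) + k(-5, -12)*60 = (-3 + (-3 + 3)**2*(-4)) + (10 + 6*(-5))*60 = (-3 + 0**2*(-4)) + (10 - 30)*60 = (-3 + 0*(-4)) - 20*60 = (-3 + 0) - 1200 = -3 - 1200 = -1203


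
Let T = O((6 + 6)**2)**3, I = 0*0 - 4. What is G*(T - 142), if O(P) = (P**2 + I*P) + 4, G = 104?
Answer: 852635489763408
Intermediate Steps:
I = -4 (I = 0 - 4 = -4)
O(P) = 4 + P**2 - 4*P (O(P) = (P**2 - 4*P) + 4 = 4 + P**2 - 4*P)
T = 8198418170944 (T = (4 + ((6 + 6)**2)**2 - 4*(6 + 6)**2)**3 = (4 + (12**2)**2 - 4*12**2)**3 = (4 + 144**2 - 4*144)**3 = (4 + 20736 - 576)**3 = 20164**3 = 8198418170944)
G*(T - 142) = 104*(8198418170944 - 142) = 104*8198418170802 = 852635489763408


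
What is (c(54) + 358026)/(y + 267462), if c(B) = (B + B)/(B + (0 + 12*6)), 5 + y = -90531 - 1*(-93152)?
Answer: 417698/315091 ≈ 1.3256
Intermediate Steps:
y = 2616 (y = -5 + (-90531 - 1*(-93152)) = -5 + (-90531 + 93152) = -5 + 2621 = 2616)
c(B) = 2*B/(72 + B) (c(B) = (2*B)/(B + (0 + 72)) = (2*B)/(B + 72) = (2*B)/(72 + B) = 2*B/(72 + B))
(c(54) + 358026)/(y + 267462) = (2*54/(72 + 54) + 358026)/(2616 + 267462) = (2*54/126 + 358026)/270078 = (2*54*(1/126) + 358026)*(1/270078) = (6/7 + 358026)*(1/270078) = (2506188/7)*(1/270078) = 417698/315091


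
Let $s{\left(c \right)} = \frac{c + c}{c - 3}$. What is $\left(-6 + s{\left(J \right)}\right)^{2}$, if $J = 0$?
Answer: $36$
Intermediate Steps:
$s{\left(c \right)} = \frac{2 c}{-3 + c}$
$\left(-6 + s{\left(J \right)}\right)^{2} = \left(-6 + 2 \cdot 0 \frac{1}{-3 + 0}\right)^{2} = \left(-6 + 2 \cdot 0 \frac{1}{-3}\right)^{2} = \left(-6 + 2 \cdot 0 \left(- \frac{1}{3}\right)\right)^{2} = \left(-6 + 0\right)^{2} = \left(-6\right)^{2} = 36$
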